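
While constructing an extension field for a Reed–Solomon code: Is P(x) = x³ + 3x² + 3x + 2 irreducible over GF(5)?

Check for roots in GF(5): P(0) = 2; P(1) = 4; P(2) = 3; P(3) = 0 → root; P(4) = 1.
P(3) = 0, so (x − 3) divides P(x); P is reducible.

No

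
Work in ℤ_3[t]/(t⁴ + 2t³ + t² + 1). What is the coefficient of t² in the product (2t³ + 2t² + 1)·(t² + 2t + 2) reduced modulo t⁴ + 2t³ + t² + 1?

0

Multiply in ℤ_3[t]: (2t³ + 2t² + 1)·(t² + 2t + 2) = 2t⁵ + 2t³ + 2t² + 2t + 2.
Reduce using t⁴ ≡ t³ + 2t² + 2 (mod t⁴ + 2t³ + t² + 1).
Reduced: 2t³.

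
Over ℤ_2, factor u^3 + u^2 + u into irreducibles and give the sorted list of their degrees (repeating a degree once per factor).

Write g(u) = u^3 + u^2 + u.
Roots in ℤ_2: g(0) = 0 → root; g(1) = 1.
Linear factors from roots: (u).
Complete factorization: g(u) = (u)·(u^2 + u + 1).
Factor degrees with multiplicity: 1 + 2 = 3.

1, 2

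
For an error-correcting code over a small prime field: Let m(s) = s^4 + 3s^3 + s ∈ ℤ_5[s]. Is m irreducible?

Check for roots in ℤ_5: m(0) = 0 → root; m(1) = 0 → root; m(2) = 2; m(3) = 0 → root; m(4) = 2.
m(0) = 0, so (s) divides m(s); m is reducible.

No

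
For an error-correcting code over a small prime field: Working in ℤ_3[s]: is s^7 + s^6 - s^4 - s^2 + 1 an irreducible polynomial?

Yes

Write m(s) = s^7 + s^6 - s^4 - s^2 + 1.
Check for roots in ℤ_3: m(0) = 1; m(1) = 1; m(2) = 2.
No roots, so no linear factors.
Monic irreducibles of degree 2 over GF(3): s^2 + 1, s^2 + s - 1, s^2 - s - 1.
None of them divide m (all give nonzero remainder).
Degree-3 irreducible divisors: test the 8 monic irreducibles of degree 3 over GF(3).
None of them divide m (all give nonzero remainder).
No irreducible factor of degree ≤ 3 exists, so m is irreducible over GF(3).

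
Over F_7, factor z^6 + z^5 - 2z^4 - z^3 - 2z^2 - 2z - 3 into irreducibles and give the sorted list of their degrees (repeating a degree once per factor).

Write g(z) = z^6 + z^5 - 2z^4 - z^3 - 2z^2 - 2z - 3.
Linear factors from roots: (z - 3), (z + 3).
Complete factorization: g(z) = (z - 3)·(z + 3)^2·(z^3 - 2z^2 - z - 3).
Factor degrees with multiplicity: 1 + 1 + 1 + 3 = 6.

1, 1, 1, 3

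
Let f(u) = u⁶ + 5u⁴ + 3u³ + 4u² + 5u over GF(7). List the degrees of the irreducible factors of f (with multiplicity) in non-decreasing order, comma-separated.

1, 1, 2, 2

Linear factors from roots: (u), (u + 2).
Complete factorization: f(u) = (u)·(u + 2)·(u² + 4)·(u² + 5u + 5).
Factor degrees with multiplicity: 1 + 1 + 2 + 2 = 6.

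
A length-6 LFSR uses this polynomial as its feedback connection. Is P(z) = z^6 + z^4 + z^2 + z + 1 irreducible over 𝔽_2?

Yes

Check for roots in 𝔽_2: P(0) = 1; P(1) = 1.
No roots, so no linear factors.
Monic irreducibles of degree 2 over GF(2): z^2 + z + 1.
None of them divide P (all give nonzero remainder).
Monic irreducibles of degree 3 over GF(2): z^3 + z + 1, z^3 + z^2 + 1.
None of them divide P (all give nonzero remainder).
No irreducible factor of degree ≤ 3 exists, so P is irreducible over GF(2).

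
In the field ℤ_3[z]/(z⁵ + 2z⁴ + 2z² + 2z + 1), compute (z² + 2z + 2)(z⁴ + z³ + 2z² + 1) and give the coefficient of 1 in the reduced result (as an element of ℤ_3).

Multiply in ℤ_3[z]: (z² + 2z + 2)·(z⁴ + z³ + 2z² + 1) = z⁶ + 2z² + 2z + 2.
Reduce using z⁵ ≡ z⁴ + z² + z + 2 (mod z⁵ + 2z⁴ + 2z² + 2z + 1).
Reduced: z⁴ + z³ + z² + 2z + 1.

1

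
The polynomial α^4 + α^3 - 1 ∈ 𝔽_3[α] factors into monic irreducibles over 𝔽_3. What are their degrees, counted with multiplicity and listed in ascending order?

Write g(α) = α^4 + α^3 - 1.
Roots in 𝔽_3: g(0) = 2; g(1) = 1; g(2) = 2.
Complete factorization: g(α) = (α^4 + α^3 - 1).
Factor degrees with multiplicity: 4 = 4.

4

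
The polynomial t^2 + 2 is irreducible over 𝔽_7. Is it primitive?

Write f(t) = t^2 + 2.
|GF(7^2)^×| = 7^2 − 1 = 48. Prime factorization: 48 = 2^4·3.
f is primitive ⇔ t has order 48 in GF(7)[t]/(f), i.e. t^(48/q) ≠ 1 for each prime q | 48.
t^(24) mod f = 1
t^(16) mod f = 4.
Since t^(24) = 1, the order of t divides 24 < 48; not primitive.

No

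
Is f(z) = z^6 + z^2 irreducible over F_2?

Check for roots in F_2: f(0) = 0 → root; f(1) = 0 → root.
f(0) = 0, so (z) divides f(z); f is reducible.

No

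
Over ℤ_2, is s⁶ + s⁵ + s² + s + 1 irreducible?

Yes

Write P(s) = s⁶ + s⁵ + s² + s + 1.
Check for roots in ℤ_2: P(0) = 1; P(1) = 1.
No roots, so no linear factors.
Monic irreducibles of degree 2 over GF(2): s² + s + 1.
None of them divide P (all give nonzero remainder).
Monic irreducibles of degree 3 over GF(2): s³ + s + 1, s³ + s² + 1.
None of them divide P (all give nonzero remainder).
No irreducible factor of degree ≤ 3 exists, so P is irreducible over GF(2).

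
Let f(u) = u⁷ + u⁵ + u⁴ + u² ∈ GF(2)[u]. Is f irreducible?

No

Check for roots in GF(2): f(0) = 0 → root; f(1) = 0 → root.
f(0) = 0, so (u) divides f(u); f is reducible.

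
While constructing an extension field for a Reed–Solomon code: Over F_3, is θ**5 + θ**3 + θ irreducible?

Write P(θ) = θ**5 + θ**3 + θ.
Check for roots in F_3: P(0) = 0 → root; P(1) = 0 → root; P(2) = 0 → root.
P(0) = 0, so (θ) divides P(θ); P is reducible.

No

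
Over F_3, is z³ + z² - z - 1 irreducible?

No

Write P(z) = z³ + z² - z - 1.
Check for roots in F_3: P(0) = 2; P(1) = 0 → root; P(2) = 0 → root.
P(1) = 0, so (z − 1) divides P(z); P is reducible.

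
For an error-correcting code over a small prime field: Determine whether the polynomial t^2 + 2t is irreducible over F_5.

Write m(t) = t^2 + 2t.
Check for roots in F_5: m(0) = 0 → root; m(1) = 3; m(2) = 3; m(3) = 0 → root; m(4) = 4.
m(0) = 0, so (t) divides m(t); m is reducible.

No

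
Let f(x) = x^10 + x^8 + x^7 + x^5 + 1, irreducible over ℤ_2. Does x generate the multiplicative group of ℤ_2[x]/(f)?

Yes

|GF(2^10)^×| = 2^10 − 1 = 1023. Prime factorization: 1023 = 3·11·31.
f is primitive ⇔ x has order 1023 in GF(2)[x]/(f), i.e. x^(1023/q) ≠ 1 for each prime q | 1023.
x^(341) mod f = x^7 + x^6 + x^5 + x^2 + x + 1.
x^(93) mod f = x^9 + x^6 + x^4 + x^3.
x^(33) mod f = x^8 + x^7 + x^4 + x + 1.
None equal 1, so x has full order 1023; f is primitive.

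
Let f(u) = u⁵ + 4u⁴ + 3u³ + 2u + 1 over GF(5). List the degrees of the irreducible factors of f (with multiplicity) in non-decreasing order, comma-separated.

Roots in GF(5): f(0) = 1; f(1) = 1; f(2) = 0 → root; f(3) = 0 → root; f(4) = 4.
Linear factors from roots: (u + 3), (u + 2).
Complete factorization: f(u) = (u + 3)·(u + 2)^2·(u² + 2u + 3).
Factor degrees with multiplicity: 1 + 1 + 1 + 2 = 5.

1, 1, 1, 2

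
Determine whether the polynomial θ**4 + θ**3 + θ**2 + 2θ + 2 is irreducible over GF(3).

Yes

Write g(θ) = θ**4 + θ**3 + θ**2 + 2θ + 2.
Check for roots in GF(3): g(0) = 2; g(1) = 1; g(2) = 1.
No roots, so no linear factors.
Monic irreducibles of degree 2 over GF(3): θ**2 + 1, θ**2 + θ + 2, θ**2 + 2θ + 2.
None of them divide g (all give nonzero remainder).
No irreducible factor of degree ≤ 2 exists, so g is irreducible over GF(3).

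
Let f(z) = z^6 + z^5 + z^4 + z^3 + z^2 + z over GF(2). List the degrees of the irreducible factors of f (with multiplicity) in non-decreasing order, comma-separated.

1, 1, 2, 2

Roots in GF(2): f(0) = 0 → root; f(1) = 0 → root.
Linear factors from roots: (z), (z + 1).
Complete factorization: f(z) = (z)·(z + 1)·(z^2 + z + 1)^2.
Factor degrees with multiplicity: 1 + 1 + 2 + 2 = 6.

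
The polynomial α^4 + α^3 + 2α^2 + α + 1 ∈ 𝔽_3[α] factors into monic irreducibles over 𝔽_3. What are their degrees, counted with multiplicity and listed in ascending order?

1, 1, 2

Write f(α) = α^4 + α^3 + 2α^2 + α + 1.
Roots in 𝔽_3: f(0) = 1; f(1) = 0 → root; f(2) = 2.
Linear factors from roots: (α + 2).
Complete factorization: f(α) = (α + 2)^2·(α^2 + 1).
Factor degrees with multiplicity: 1 + 1 + 2 = 4.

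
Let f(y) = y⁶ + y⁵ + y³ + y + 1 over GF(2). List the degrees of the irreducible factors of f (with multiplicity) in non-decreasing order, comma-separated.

Roots in GF(2): f(0) = 1; f(1) = 1.
Complete factorization: f(y) = (y² + y + 1)^3.
Factor degrees with multiplicity: 2 + 2 + 2 = 6.

2, 2, 2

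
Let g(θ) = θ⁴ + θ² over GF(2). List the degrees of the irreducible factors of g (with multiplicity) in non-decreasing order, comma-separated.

Roots in GF(2): g(0) = 0 → root; g(1) = 0 → root.
Linear factors from roots: (θ), (θ + 1).
Complete factorization: g(θ) = (θ)^2·(θ + 1)^2.
Factor degrees with multiplicity: 1 + 1 + 1 + 1 = 4.

1, 1, 1, 1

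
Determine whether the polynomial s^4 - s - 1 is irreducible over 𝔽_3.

Write f(s) = s^4 - s - 1.
Check for roots in 𝔽_3: f(0) = 2; f(1) = 2; f(2) = 1.
No roots, so no linear factors.
Monic irreducibles of degree 2 over GF(3): s^2 + 1, s^2 + s - 1, s^2 - s - 1.
None of them divide f (all give nonzero remainder).
No irreducible factor of degree ≤ 2 exists, so f is irreducible over GF(3).

Yes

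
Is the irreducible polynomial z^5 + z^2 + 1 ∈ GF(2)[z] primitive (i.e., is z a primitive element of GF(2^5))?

Yes

Write f(z) = z^5 + z^2 + 1.
|GF(2^5)^×| = 2^5 − 1 = 31. Prime factorization: 31 = 31.
f is primitive ⇔ z has order 31 in GF(2)[z]/(f), i.e. z^(31/q) ≠ 1 for each prime q | 31.
z^(1) mod f = z.
None equal 1, so z has full order 31; f is primitive.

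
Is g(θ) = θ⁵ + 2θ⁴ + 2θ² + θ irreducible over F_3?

No

Check for roots in F_3: g(0) = 0 → root; g(1) = 0 → root; g(2) = 2.
g(0) = 0, so (θ) divides g(θ); g is reducible.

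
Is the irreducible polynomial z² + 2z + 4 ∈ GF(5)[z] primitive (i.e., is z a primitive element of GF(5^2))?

No

Write f(z) = z² + 2z + 4.
|GF(5^2)^×| = 5^2 − 1 = 24. Prime factorization: 24 = 2^3·3.
f is primitive ⇔ z has order 24 in GF(5)[z]/(f), i.e. z^(24/q) ≠ 1 for each prime q | 24.
z^(12) mod f = 1
z^(8) mod f = 2z + 4.
Since z^(12) = 1, the order of z divides 12 < 24; not primitive.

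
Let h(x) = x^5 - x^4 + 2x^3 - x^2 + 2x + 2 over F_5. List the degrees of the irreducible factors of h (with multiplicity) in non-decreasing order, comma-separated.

1, 1, 1, 2

Roots in F_5: h(0) = 2; h(1) = 0 → root; h(2) = 4; h(3) = 0 → root; h(4) = 0 → root.
Linear factors from roots: (x - 1), (x + 2), (x + 1).
Complete factorization: h(x) = (x + 1)·(x + 2)·(x - 1)·(x^2 + 2x - 1).
Factor degrees with multiplicity: 1 + 1 + 1 + 2 = 5.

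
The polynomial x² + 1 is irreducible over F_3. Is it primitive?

No

Write f(x) = x² + 1.
|GF(3^2)^×| = 3^2 − 1 = 8. Prime factorization: 8 = 2^3.
f is primitive ⇔ x has order 8 in GF(3)[x]/(f), i.e. x^(8/q) ≠ 1 for each prime q | 8.
x^(4) mod f = 1
Since x^(4) = 1, the order of x divides 4 < 8; not primitive.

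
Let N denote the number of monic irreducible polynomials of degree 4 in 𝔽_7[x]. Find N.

x^(7^4) − x is the product of all monic irreducibles of degree dividing 4; Möbius inversion gives N = (1/4) Σ μ(4/d)·7^d.
Divisors of 4: 1, 2, 4; μ(4/d) for each: 0, -1, 1.
Σ = − 7^2 + 7^4 = 2352.
N = 2352/4 = 588.

588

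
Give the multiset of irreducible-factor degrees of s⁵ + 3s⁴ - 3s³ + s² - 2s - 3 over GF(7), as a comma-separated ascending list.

Write h(s) = s⁵ + 3s⁴ - 3s³ + s² - 2s - 3.
Complete factorization: h(s) = (s⁵ + 3s⁴ - 3s³ + s² - 2s - 3).
Factor degrees with multiplicity: 5 = 5.

5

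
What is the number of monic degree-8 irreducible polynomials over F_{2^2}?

8160

x^(4^8) − x is the product of all monic irreducibles of degree dividing 8; Möbius inversion gives N = (1/8) Σ μ(8/d)·4^d.
Divisors of 8: 1, 2, 4, 8; μ(8/d) for each: 0, 0, -1, 1.
Σ = − 4^4 + 4^8 = 65280.
N = 65280/8 = 8160.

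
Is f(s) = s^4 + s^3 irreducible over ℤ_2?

No

Check for roots in ℤ_2: f(0) = 0 → root; f(1) = 0 → root.
f(0) = 0, so (s) divides f(s); f is reducible.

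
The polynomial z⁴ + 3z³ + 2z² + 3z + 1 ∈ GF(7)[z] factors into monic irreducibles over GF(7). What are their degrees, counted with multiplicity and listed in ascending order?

2, 2

Write f(z) = z⁴ + 3z³ + 2z² + 3z + 1.
Complete factorization: f(z) = (z² + 1)·(z² + 3z + 1).
Factor degrees with multiplicity: 2 + 2 = 4.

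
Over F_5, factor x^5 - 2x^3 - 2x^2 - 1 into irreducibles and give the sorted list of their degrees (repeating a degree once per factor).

1, 2, 2

Write g(x) = x^5 - 2x^3 - 2x^2 - 1.
Roots in F_5: g(0) = 4; g(1) = 1; g(2) = 2; g(3) = 0 → root; g(4) = 3.
Linear factors from roots: (x + 2).
Complete factorization: g(x) = (x + 2)·(x^2 - 2)·(x^2 - 2x - 1).
Factor degrees with multiplicity: 1 + 2 + 2 = 5.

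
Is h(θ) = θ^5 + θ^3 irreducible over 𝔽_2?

No

Check for roots in 𝔽_2: h(0) = 0 → root; h(1) = 0 → root.
h(0) = 0, so (θ) divides h(θ); h is reducible.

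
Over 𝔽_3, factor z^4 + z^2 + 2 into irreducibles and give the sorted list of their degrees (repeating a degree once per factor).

Write f(z) = z^4 + z^2 + 2.
Roots in 𝔽_3: f(0) = 2; f(1) = 1; f(2) = 1.
Complete factorization: f(z) = (z^4 + z^2 + 2).
Factor degrees with multiplicity: 4 = 4.

4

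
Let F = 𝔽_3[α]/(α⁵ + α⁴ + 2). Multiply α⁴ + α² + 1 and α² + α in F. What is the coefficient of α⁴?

Multiply in 𝔽_3[α]: (α⁴ + α² + 1)·(α² + α) = α⁶ + α⁵ + α⁴ + α³ + α² + α.
Reduce using α⁵ ≡ 2α⁴ + 1 (mod α⁵ + α⁴ + 2).
Reduced: α⁴ + α³ + α² + 2α.

1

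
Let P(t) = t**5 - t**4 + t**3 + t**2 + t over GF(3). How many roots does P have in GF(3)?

Evaluate at each of the 3 elements of GF(3):
P(0) = 0 → root; P(1) = 0 → root; P(2) = 0 → root.
Roots: {0, 1, 2}.

3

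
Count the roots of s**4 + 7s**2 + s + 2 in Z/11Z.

Write P(s) = s**4 + 7s**2 + s + 2.
Evaluate at each of the 11 elements of Z/11Z:
P(0) = 2; P(1) = 0 → root; P(2) = 4; P(3) = 6; P(4) = 0 → root; P(5) = 4; P(6) = 5; P(7) = 3; P(8) = 0 → root; P(9) = 0 → root; P(10) = 9.
Roots: {1, 4, 8, 9}.

4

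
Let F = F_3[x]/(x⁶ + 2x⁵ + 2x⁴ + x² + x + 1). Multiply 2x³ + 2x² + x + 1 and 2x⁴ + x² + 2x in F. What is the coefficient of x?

2

Multiply in F_3[x]: (2x³ + 2x² + x + 1)·(2x⁴ + x² + 2x) = x⁷ + x⁶ + x⁵ + 2x⁴ + 2x³ + 2x.
Reduce using x⁶ ≡ x⁵ + x⁴ + 2x² + 2x + 2 (mod x⁶ + 2x⁵ + 2x⁴ + x² + x + 1).
Reduced: x⁵ + x⁴ + x³ + 2x + 1.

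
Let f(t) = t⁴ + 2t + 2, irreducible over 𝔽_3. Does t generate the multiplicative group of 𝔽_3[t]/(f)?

|GF(3^4)^×| = 3^4 − 1 = 80. Prime factorization: 80 = 2^4·5.
f is primitive ⇔ t has order 80 in GF(3)[t]/(f), i.e. t^(80/q) ≠ 1 for each prime q | 80.
t^(40) mod f = 2.
t^(16) mod f = t³ + 2t + 2.
None equal 1, so t has full order 80; f is primitive.

Yes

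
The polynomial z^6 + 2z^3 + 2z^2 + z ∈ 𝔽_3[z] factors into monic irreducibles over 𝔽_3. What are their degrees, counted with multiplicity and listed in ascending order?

Write h(z) = z^6 + 2z^3 + 2z^2 + z.
Roots in 𝔽_3: h(0) = 0 → root; h(1) = 0 → root; h(2) = 0 → root.
Linear factors from roots: (z), (z + 2), (z + 1).
Complete factorization: h(z) = (z)·(z + 2)·(z + 1)^2·(z^2 + 2z + 2).
Factor degrees with multiplicity: 1 + 1 + 1 + 1 + 2 = 6.

1, 1, 1, 1, 2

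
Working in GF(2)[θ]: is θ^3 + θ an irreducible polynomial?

Write g(θ) = θ^3 + θ.
Check for roots in GF(2): g(0) = 0 → root; g(1) = 0 → root.
g(0) = 0, so (θ) divides g(θ); g is reducible.

No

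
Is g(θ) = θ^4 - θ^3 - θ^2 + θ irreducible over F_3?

No

Check for roots in F_3: g(0) = 0 → root; g(1) = 0 → root; g(2) = 0 → root.
g(0) = 0, so (θ) divides g(θ); g is reducible.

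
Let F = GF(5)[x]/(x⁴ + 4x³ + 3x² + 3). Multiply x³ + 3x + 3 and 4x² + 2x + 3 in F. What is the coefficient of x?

3

Multiply in GF(5)[x]: (x³ + 3x + 3)·(4x² + 2x + 3) = 4x⁵ + 2x⁴ + 3x² + 4.
Reduce using x⁴ ≡ x³ + 2x² + 2 (mod x⁴ + 4x³ + 3x² + 3).
Reduced: 4x³ + 3x + 1.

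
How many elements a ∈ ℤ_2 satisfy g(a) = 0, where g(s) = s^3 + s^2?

Evaluate at each of the 2 elements of ℤ_2:
g(0) = 0 → root; g(1) = 0 → root.
Roots: {0, 1}.

2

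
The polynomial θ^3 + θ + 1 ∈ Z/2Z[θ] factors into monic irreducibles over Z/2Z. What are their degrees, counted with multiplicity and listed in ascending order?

3

Write h(θ) = θ^3 + θ + 1.
Roots in Z/2Z: h(0) = 1; h(1) = 1.
Complete factorization: h(θ) = (θ^3 + θ + 1).
Factor degrees with multiplicity: 3 = 3.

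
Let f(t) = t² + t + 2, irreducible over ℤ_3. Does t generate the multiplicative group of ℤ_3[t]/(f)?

Yes

|GF(3^2)^×| = 3^2 − 1 = 8. Prime factorization: 8 = 2^3.
f is primitive ⇔ t has order 8 in GF(3)[t]/(f), i.e. t^(8/q) ≠ 1 for each prime q | 8.
t^(4) mod f = 2.
None equal 1, so t has full order 8; f is primitive.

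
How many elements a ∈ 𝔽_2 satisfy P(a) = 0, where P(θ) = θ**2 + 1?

Evaluate at each of the 2 elements of 𝔽_2:
P(0) = 1; P(1) = 0 → root.
Roots: {1}.

1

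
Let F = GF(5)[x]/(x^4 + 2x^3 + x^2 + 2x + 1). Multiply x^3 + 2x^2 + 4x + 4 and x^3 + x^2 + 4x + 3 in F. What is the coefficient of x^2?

1

Multiply in GF(5)[x]: (x^3 + 2x^2 + 4x + 4)·(x^3 + x^2 + 4x + 3) = x^6 + 3x^5 + 4x^3 + x^2 + 3x + 2.
Reduce using x^4 ≡ 3x^3 + 4x^2 + 3x + 4 (mod x^4 + 2x^3 + x^2 + 2x + 1).
Reduced: 2x^3 + x^2 + 3x.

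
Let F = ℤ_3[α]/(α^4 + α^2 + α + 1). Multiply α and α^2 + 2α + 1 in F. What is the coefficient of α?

Multiply in ℤ_3[α]: (α)·(α^2 + 2α + 1) = α^3 + 2α^2 + α.
Reduced: α^3 + 2α^2 + α.

1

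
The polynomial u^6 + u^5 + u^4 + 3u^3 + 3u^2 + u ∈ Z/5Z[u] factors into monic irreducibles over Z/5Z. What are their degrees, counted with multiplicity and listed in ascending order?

Write g(u) = u^6 + u^5 + u^4 + 3u^3 + 3u^2 + u.
Roots in Z/5Z: g(0) = 0 → root; g(1) = 0 → root; g(2) = 0 → root; g(3) = 4; g(4) = 0 → root.
Linear factors from roots: (u), (u + 4), (u + 3), (u + 1).
Complete factorization: g(u) = (u)·(u + 1)·(u + 3)·(u + 4)·(u^2 + 3u + 3).
Factor degrees with multiplicity: 1 + 1 + 1 + 1 + 2 = 6.

1, 1, 1, 1, 2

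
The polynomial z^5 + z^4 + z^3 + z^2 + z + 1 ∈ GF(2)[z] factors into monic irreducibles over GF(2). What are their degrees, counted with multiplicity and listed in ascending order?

1, 2, 2

Write g(z) = z^5 + z^4 + z^3 + z^2 + z + 1.
Roots in GF(2): g(0) = 1; g(1) = 0 → root.
Linear factors from roots: (z + 1).
Complete factorization: g(z) = (z + 1)·(z^2 + z + 1)^2.
Factor degrees with multiplicity: 1 + 2 + 2 = 5.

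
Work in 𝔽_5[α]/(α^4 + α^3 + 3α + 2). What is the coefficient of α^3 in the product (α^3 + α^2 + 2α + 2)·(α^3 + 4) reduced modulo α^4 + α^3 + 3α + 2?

1

Multiply in 𝔽_5[α]: (α^3 + α^2 + 2α + 2)·(α^3 + 4) = α^6 + α^5 + 2α^4 + α^3 + 4α^2 + 3α + 3.
Reduce using α^4 ≡ 4α^3 + 2α + 3 (mod α^4 + α^3 + 3α + 2).
Reduced: α^3 + 2α^2 + 2α + 4.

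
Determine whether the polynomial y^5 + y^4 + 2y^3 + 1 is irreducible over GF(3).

Yes

Write f(y) = y^5 + y^4 + 2y^3 + 1.
Check for roots in GF(3): f(0) = 1; f(1) = 2; f(2) = 2.
No roots, so no linear factors.
Monic irreducibles of degree 2 over GF(3): y^2 + 1, y^2 + y + 2, y^2 + 2y + 2.
None of them divide f (all give nonzero remainder).
No irreducible factor of degree ≤ 2 exists, so f is irreducible over GF(3).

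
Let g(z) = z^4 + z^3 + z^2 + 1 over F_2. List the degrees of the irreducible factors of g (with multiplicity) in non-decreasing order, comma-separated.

Roots in F_2: g(0) = 1; g(1) = 0 → root.
Linear factors from roots: (z + 1).
Complete factorization: g(z) = (z + 1)·(z^3 + z + 1).
Factor degrees with multiplicity: 1 + 3 = 4.

1, 3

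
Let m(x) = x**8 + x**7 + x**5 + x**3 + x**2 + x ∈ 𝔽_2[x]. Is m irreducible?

Check for roots in 𝔽_2: m(0) = 0 → root; m(1) = 0 → root.
m(0) = 0, so (x) divides m(x); m is reducible.

No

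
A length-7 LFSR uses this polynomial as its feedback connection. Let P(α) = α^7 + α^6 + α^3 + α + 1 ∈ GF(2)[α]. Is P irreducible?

Check for roots in GF(2): P(0) = 1; P(1) = 1.
No roots, so no linear factors.
Monic irreducibles of degree 2 over GF(2): α^2 + α + 1.
None of them divide P (all give nonzero remainder).
Monic irreducibles of degree 3 over GF(2): α^3 + α + 1, α^3 + α^2 + 1.
None of them divide P (all give nonzero remainder).
No irreducible factor of degree ≤ 3 exists, so P is irreducible over GF(2).

Yes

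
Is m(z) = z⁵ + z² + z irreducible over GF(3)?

Check for roots in GF(3): m(0) = 0 → root; m(1) = 0 → root; m(2) = 2.
m(0) = 0, so (z) divides m(z); m is reducible.

No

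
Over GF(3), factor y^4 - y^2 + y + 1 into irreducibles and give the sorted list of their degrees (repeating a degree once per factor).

1, 3

Write h(y) = y^4 - y^2 + y + 1.
Roots in GF(3): h(0) = 1; h(1) = 2; h(2) = 0 → root.
Linear factors from roots: (y + 1).
Complete factorization: h(y) = (y + 1)·(y^3 - y^2 + 1).
Factor degrees with multiplicity: 1 + 3 = 4.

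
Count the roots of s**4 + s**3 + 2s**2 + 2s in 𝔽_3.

Write h(s) = s**4 + s**3 + 2s**2 + 2s.
Evaluate at each of the 3 elements of 𝔽_3:
h(0) = 0 → root; h(1) = 0 → root; h(2) = 0 → root.
Roots: {0, 1, 2}.

3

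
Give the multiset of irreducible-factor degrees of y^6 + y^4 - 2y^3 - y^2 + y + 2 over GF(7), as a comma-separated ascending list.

1, 2, 3

Write h(y) = y^6 + y^4 - 2y^3 - y^2 + y + 2.
Linear factors from roots: (y + 3).
Complete factorization: h(y) = (y + 3)·(y^2 + 2y + 2)·(y^3 + 2y^2 - 3y - 2).
Factor degrees with multiplicity: 1 + 2 + 3 = 6.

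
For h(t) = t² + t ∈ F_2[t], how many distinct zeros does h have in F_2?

Evaluate at each of the 2 elements of F_2:
h(0) = 0 → root; h(1) = 0 → root.
Roots: {0, 1}.

2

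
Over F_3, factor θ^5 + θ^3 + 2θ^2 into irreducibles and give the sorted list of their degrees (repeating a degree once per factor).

Write f(θ) = θ^5 + θ^3 + 2θ^2.
Roots in F_3: f(0) = 0 → root; f(1) = 1; f(2) = 0 → root.
Linear factors from roots: (θ), (θ + 1).
Complete factorization: f(θ) = (θ + 1)·(θ)^2·(θ^2 + 2θ + 2).
Factor degrees with multiplicity: 1 + 1 + 1 + 2 = 5.

1, 1, 1, 2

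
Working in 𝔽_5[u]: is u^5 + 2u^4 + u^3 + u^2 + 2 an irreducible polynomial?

Yes

Write f(u) = u^5 + 2u^4 + u^3 + u^2 + 2.
Check for roots in 𝔽_5: f(0) = 2; f(1) = 2; f(2) = 3; f(3) = 3; f(4) = 3.
No roots, so no linear factors.
Degree-2 irreducible divisors: test the 10 monic irreducibles of degree 2 over GF(5).
None of them divide f (all give nonzero remainder).
No irreducible factor of degree ≤ 2 exists, so f is irreducible over GF(5).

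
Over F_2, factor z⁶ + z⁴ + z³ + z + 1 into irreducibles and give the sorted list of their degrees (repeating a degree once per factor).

6

Write f(z) = z⁶ + z⁴ + z³ + z + 1.
Roots in F_2: f(0) = 1; f(1) = 1.
Complete factorization: f(z) = (z⁶ + z⁴ + z³ + z + 1).
Factor degrees with multiplicity: 6 = 6.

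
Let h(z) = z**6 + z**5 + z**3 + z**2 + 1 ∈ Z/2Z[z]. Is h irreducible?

Yes

Check for roots in Z/2Z: h(0) = 1; h(1) = 1.
No roots, so no linear factors.
Monic irreducibles of degree 2 over GF(2): z**2 + z + 1.
None of them divide h (all give nonzero remainder).
Monic irreducibles of degree 3 over GF(2): z**3 + z + 1, z**3 + z**2 + 1.
None of them divide h (all give nonzero remainder).
No irreducible factor of degree ≤ 3 exists, so h is irreducible over GF(2).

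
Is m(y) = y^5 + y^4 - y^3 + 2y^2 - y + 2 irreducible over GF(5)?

Check for roots in GF(5): m(0) = 2; m(1) = 4; m(2) = 3; m(3) = 4; m(4) = 1.
No roots, so no linear factors.
Degree-2 irreducible divisors: test the 10 monic irreducibles of degree 2 over GF(5).
None of them divide m (all give nonzero remainder).
No irreducible factor of degree ≤ 2 exists, so m is irreducible over GF(5).

Yes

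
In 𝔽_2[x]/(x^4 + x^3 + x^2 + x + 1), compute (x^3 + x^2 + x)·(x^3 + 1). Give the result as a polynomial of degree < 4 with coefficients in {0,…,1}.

x

Multiply in 𝔽_2[x]: (x^3 + x^2 + x)·(x^3 + 1) = x^6 + x^5 + x^4 + x^3 + x^2 + x.
Reduce using x^4 ≡ x^3 + x^2 + x + 1 (mod x^4 + x^3 + x^2 + x + 1).
Reduced: x.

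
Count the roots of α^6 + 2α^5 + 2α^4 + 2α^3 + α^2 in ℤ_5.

4

Write f(α) = α^6 + 2α^5 + 2α^4 + 2α^3 + α^2.
Evaluate at each of the 5 elements of ℤ_5:
f(0) = 0 → root; f(1) = 3; f(2) = 0 → root; f(3) = 0 → root; f(4) = 0 → root.
Roots: {0, 2, 3, 4}.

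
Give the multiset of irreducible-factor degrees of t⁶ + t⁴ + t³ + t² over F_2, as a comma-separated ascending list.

Write f(t) = t⁶ + t⁴ + t³ + t².
Roots in F_2: f(0) = 0 → root; f(1) = 0 → root.
Linear factors from roots: (t), (t + 1).
Complete factorization: f(t) = (t + 1)·(t)^2·(t³ + t² + 1).
Factor degrees with multiplicity: 1 + 1 + 1 + 3 = 6.

1, 1, 1, 3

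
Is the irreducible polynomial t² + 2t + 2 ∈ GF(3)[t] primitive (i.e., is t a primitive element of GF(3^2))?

Write f(t) = t² + 2t + 2.
|GF(3^2)^×| = 3^2 − 1 = 8. Prime factorization: 8 = 2^3.
f is primitive ⇔ t has order 8 in GF(3)[t]/(f), i.e. t^(8/q) ≠ 1 for each prime q | 8.
t^(4) mod f = 2.
None equal 1, so t has full order 8; f is primitive.

Yes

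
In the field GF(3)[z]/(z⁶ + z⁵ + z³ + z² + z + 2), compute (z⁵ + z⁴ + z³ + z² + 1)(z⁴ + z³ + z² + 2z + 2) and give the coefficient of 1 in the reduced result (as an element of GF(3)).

1

Multiply in GF(3)[z]: (z⁵ + z⁴ + z³ + z² + 1)·(z⁴ + z³ + z² + 2z + 2) = z⁹ + 2z⁸ + 2z⁶ + 2z³ + 2z + 2.
Reduce using z⁶ ≡ 2z⁵ + 2z³ + 2z² + 2z + 1 (mod z⁶ + z⁵ + z³ + z² + z + 2).
Reduced: 2z⁵ + 2z⁴ + z³ + 2z + 1.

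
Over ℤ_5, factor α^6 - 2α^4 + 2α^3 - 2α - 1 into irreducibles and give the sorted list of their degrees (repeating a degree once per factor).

3, 3

Write h(α) = α^6 - 2α^4 + 2α^3 - 2α - 1.
Roots in ℤ_5: h(0) = 4; h(1) = 3; h(2) = 3; h(3) = 4; h(4) = 3.
Complete factorization: h(α) = (α^3 + α^2 + α - 1)·(α^3 - α^2 - 2α + 1).
Factor degrees with multiplicity: 3 + 3 = 6.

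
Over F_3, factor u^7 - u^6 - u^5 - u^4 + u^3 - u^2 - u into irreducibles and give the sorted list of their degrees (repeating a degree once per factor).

Write f(u) = u^7 - u^6 - u^5 - u^4 + u^3 - u^2 - u.
Roots in F_3: f(0) = 0 → root; f(1) = 0 → root; f(2) = 0 → root.
Linear factors from roots: (u), (u - 1), (u + 1).
Complete factorization: f(u) = (u)·(u + 1)·(u - 1)·(u^4 - u^3 + u + 1).
Factor degrees with multiplicity: 1 + 1 + 1 + 4 = 7.

1, 1, 1, 4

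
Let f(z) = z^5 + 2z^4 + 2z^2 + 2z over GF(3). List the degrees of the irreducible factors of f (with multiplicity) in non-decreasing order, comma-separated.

Roots in GF(3): f(0) = 0 → root; f(1) = 1; f(2) = 1.
Linear factors from roots: (z).
Complete factorization: f(z) = (z)·(z^2 + 1)·(z^2 + 2z + 2).
Factor degrees with multiplicity: 1 + 2 + 2 = 5.

1, 2, 2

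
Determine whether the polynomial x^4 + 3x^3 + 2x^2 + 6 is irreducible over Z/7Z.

Write P(x) = x^4 + 3x^3 + 2x^2 + 6.
Check for roots in Z/7Z: P(0) = 6; P(1) = 5; P(2) = 5; P(3) = 4; P(4) = 3; P(5) = 6; P(6) = 6.
No roots, so no linear factors.
Degree-2 irreducible divisors: test the 21 monic irreducibles of degree 2 over GF(7).
None of them divide P (all give nonzero remainder).
No irreducible factor of degree ≤ 2 exists, so P is irreducible over GF(7).

Yes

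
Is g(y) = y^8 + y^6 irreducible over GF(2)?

Check for roots in GF(2): g(0) = 0 → root; g(1) = 0 → root.
g(0) = 0, so (y) divides g(y); g is reducible.

No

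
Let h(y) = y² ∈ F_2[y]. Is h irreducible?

Check for roots in F_2: h(0) = 0 → root; h(1) = 1.
h(0) = 0, so (y) divides h(y); h is reducible.

No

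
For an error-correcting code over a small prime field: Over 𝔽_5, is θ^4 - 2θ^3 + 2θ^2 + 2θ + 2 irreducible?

Write P(θ) = θ^4 - 2θ^3 + 2θ^2 + 2θ + 2.
Check for roots in 𝔽_5: P(0) = 2; P(1) = 0 → root; P(2) = 4; P(3) = 3; P(4) = 0 → root.
P(1) = 0, so (θ − 1) divides P(θ); P is reducible.

No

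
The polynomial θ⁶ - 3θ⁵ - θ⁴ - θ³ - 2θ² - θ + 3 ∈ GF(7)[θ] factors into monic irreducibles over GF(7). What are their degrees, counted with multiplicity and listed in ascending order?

1, 1, 2, 2

Write h(θ) = θ⁶ - 3θ⁵ - θ⁴ - θ³ - 2θ² - θ + 3.
Linear factors from roots: (θ - 2), (θ - 3).
Complete factorization: h(θ) = (θ - 3)·(θ - 2)·(θ² + θ + 3)·(θ² + θ - 1).
Factor degrees with multiplicity: 1 + 1 + 2 + 2 = 6.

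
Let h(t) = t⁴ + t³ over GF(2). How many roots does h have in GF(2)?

2

Evaluate at each of the 2 elements of GF(2):
h(0) = 0 → root; h(1) = 0 → root.
Roots: {0, 1}.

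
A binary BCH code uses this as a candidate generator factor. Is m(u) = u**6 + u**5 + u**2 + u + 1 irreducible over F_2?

Check for roots in F_2: m(0) = 1; m(1) = 1.
No roots, so no linear factors.
Monic irreducibles of degree 2 over GF(2): u**2 + u + 1.
None of them divide m (all give nonzero remainder).
Monic irreducibles of degree 3 over GF(2): u**3 + u + 1, u**3 + u**2 + 1.
None of them divide m (all give nonzero remainder).
No irreducible factor of degree ≤ 3 exists, so m is irreducible over GF(2).

Yes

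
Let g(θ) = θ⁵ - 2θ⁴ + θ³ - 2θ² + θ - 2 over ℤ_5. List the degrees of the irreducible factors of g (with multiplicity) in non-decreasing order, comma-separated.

1, 2, 2

Roots in ℤ_5: g(0) = 3; g(1) = 2; g(2) = 0 → root; g(3) = 1; g(4) = 1.
Linear factors from roots: (θ - 2).
Complete factorization: g(θ) = (θ - 2)·(θ² + θ + 1)·(θ² - θ + 1).
Factor degrees with multiplicity: 1 + 2 + 2 = 5.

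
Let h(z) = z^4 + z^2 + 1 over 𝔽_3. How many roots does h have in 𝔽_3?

2

Evaluate at each of the 3 elements of 𝔽_3:
h(0) = 1; h(1) = 0 → root; h(2) = 0 → root.
Roots: {1, 2}.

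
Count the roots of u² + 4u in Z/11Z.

Write P(u) = u² + 4u.
Evaluate at each of the 11 elements of Z/11Z:
P(0) = 0 → root; P(1) = 5; P(2) = 1; P(3) = 10; P(4) = 10; P(5) = 1; P(6) = 5; P(7) = 0 → root; P(8) = 8; P(9) = 7; P(10) = 8.
Roots: {0, 7}.

2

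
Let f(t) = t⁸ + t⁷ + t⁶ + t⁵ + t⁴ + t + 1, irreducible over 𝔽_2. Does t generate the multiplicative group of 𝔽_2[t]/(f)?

|GF(2^8)^×| = 2^8 − 1 = 255. Prime factorization: 255 = 3·5·17.
f is primitive ⇔ t has order 255 in GF(2)[t]/(f), i.e. t^(255/q) ≠ 1 for each prime q | 255.
t^(85) mod f = t⁶ + t⁵ + t⁴.
t^(51) mod f = 1
t^(15) mod f = t⁷ + t⁴ + t³ + 1.
Since t^(51) = 1, the order of t divides 51 < 255; not primitive.

No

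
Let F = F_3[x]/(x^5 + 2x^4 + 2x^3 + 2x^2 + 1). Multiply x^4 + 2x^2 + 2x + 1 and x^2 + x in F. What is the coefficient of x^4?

2

Multiply in F_3[x]: (x^4 + 2x^2 + 2x + 1)·(x^2 + x) = x^6 + x^5 + 2x^4 + x^3 + x.
Reduce using x^5 ≡ x^4 + x^3 + x^2 + 2 (mod x^5 + 2x^4 + 2x^3 + 2x^2 + 1).
Reduced: 2x^4 + x^3 + 2x^2 + 1.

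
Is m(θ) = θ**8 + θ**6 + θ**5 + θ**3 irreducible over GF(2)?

No

Check for roots in GF(2): m(0) = 0 → root; m(1) = 0 → root.
m(0) = 0, so (θ) divides m(θ); m is reducible.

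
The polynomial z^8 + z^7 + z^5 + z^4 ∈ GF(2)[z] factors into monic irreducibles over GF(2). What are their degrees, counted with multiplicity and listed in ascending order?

1, 1, 1, 1, 1, 1, 2

Write f(z) = z^8 + z^7 + z^5 + z^4.
Roots in GF(2): f(0) = 0 → root; f(1) = 0 → root.
Linear factors from roots: (z), (z + 1).
Complete factorization: f(z) = (z + 1)^2·(z)^4·(z^2 + z + 1).
Factor degrees with multiplicity: 1 + 1 + 1 + 1 + 1 + 1 + 2 = 8.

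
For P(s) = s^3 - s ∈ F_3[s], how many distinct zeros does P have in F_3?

Evaluate at each of the 3 elements of F_3:
P(0) = 0 → root; P(1) = 0 → root; P(2) = 0 → root.
Roots: {0, 1, 2}.

3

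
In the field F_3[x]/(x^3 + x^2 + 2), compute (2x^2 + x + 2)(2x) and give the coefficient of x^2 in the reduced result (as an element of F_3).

Multiply in F_3[x]: (2x^2 + x + 2)·(2x) = x^3 + 2x^2 + x.
Reduce using x^3 ≡ 2x^2 + 1 (mod x^3 + x^2 + 2).
Reduced: x^2 + x + 1.

1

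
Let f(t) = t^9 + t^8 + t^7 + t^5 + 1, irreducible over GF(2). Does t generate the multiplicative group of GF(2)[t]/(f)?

|GF(2^9)^×| = 2^9 − 1 = 511. Prime factorization: 511 = 7·73.
f is primitive ⇔ t has order 511 in GF(2)[t]/(f), i.e. t^(511/q) ≠ 1 for each prime q | 511.
t^(73) mod f = 1
t^(7) mod f = t^7.
Since t^(73) = 1, the order of t divides 73 < 511; not primitive.

No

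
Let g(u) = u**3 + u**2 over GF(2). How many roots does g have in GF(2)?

Evaluate at each of the 2 elements of GF(2):
g(0) = 0 → root; g(1) = 0 → root.
Roots: {0, 1}.

2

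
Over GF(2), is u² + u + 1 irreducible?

Yes

Write m(u) = u² + u + 1.
Check for roots in GF(2): m(0) = 1; m(1) = 1.
No roots. A degree-2 polynomial over a field with no linear factor is irreducible.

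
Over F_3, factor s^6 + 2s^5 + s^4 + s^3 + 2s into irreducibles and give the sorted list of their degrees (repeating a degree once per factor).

1, 1, 2, 2

Write f(s) = s^6 + 2s^5 + s^4 + s^3 + 2s.
Roots in F_3: f(0) = 0 → root; f(1) = 1; f(2) = 0 → root.
Linear factors from roots: (s), (s + 1).
Complete factorization: f(s) = (s)·(s + 1)·(s^2 + 1)·(s^2 + s + 2).
Factor degrees with multiplicity: 1 + 1 + 2 + 2 = 6.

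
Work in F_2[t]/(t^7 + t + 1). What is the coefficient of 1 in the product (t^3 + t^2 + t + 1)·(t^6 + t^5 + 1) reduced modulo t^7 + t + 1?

Multiply in F_2[t]: (t^3 + t^2 + t + 1)·(t^6 + t^5 + 1) = t^9 + t^5 + t^3 + t^2 + t + 1.
Reduce using t^7 ≡ t + 1 (mod t^7 + t + 1).
Reduced: t^5 + t + 1.

1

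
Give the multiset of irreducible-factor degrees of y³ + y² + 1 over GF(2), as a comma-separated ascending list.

Write h(y) = y³ + y² + 1.
Roots in GF(2): h(0) = 1; h(1) = 1.
Complete factorization: h(y) = (y³ + y² + 1).
Factor degrees with multiplicity: 3 = 3.

3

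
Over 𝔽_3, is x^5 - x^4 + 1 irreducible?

Write m(x) = x^5 - x^4 + 1.
Check for roots in 𝔽_3: m(0) = 1; m(1) = 1; m(2) = 2.
No roots, so no linear factors.
Monic irreducibles of degree 2 over GF(3): x^2 + 1, x^2 + x - 1, x^2 - x - 1.
None of them divide m (all give nonzero remainder).
No irreducible factor of degree ≤ 2 exists, so m is irreducible over GF(3).

Yes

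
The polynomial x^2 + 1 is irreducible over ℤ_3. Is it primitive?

Write f(x) = x^2 + 1.
|GF(3^2)^×| = 3^2 − 1 = 8. Prime factorization: 8 = 2^3.
f is primitive ⇔ x has order 8 in GF(3)[x]/(f), i.e. x^(8/q) ≠ 1 for each prime q | 8.
x^(4) mod f = 1
Since x^(4) = 1, the order of x divides 4 < 8; not primitive.

No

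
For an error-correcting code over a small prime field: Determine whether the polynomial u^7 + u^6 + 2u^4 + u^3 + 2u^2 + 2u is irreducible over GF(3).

Write f(u) = u^7 + u^6 + 2u^4 + u^3 + 2u^2 + 2u.
Check for roots in GF(3): f(0) = 0 → root; f(1) = 0 → root; f(2) = 1.
f(0) = 0, so (u) divides f(u); f is reducible.

No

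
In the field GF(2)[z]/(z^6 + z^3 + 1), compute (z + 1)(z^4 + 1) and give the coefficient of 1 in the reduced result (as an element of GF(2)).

Multiply in GF(2)[z]: (z + 1)·(z^4 + 1) = z^5 + z^4 + z + 1.
Reduced: z^5 + z^4 + z + 1.

1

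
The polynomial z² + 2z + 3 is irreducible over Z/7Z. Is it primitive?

Yes

Write f(z) = z² + 2z + 3.
|GF(7^2)^×| = 7^2 − 1 = 48. Prime factorization: 48 = 2^4·3.
f is primitive ⇔ z has order 48 in GF(7)[z]/(f), i.e. z^(48/q) ≠ 1 for each prime q | 48.
z^(24) mod f = 6.
z^(16) mod f = 2.
None equal 1, so z has full order 48; f is primitive.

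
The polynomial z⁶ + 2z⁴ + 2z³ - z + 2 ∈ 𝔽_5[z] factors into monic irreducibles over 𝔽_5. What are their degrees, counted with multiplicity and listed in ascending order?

6

Write g(z) = z⁶ + 2z⁴ + 2z³ - z + 2.
Roots in 𝔽_5: g(0) = 2; g(1) = 1; g(2) = 2; g(3) = 4; g(4) = 4.
Complete factorization: g(z) = (z⁶ + 2z⁴ + 2z³ - z + 2).
Factor degrees with multiplicity: 6 = 6.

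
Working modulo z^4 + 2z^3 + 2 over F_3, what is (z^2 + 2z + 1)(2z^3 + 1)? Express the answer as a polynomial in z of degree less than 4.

2z^3 + z^2 + z + 1

Multiply in F_3[z]: (z^2 + 2z + 1)·(2z^3 + 1) = 2z^5 + z^4 + 2z^3 + z^2 + 2z + 1.
Reduce using z^4 ≡ z^3 + 1 (mod z^4 + 2z^3 + 2).
Reduced: 2z^3 + z^2 + z + 1.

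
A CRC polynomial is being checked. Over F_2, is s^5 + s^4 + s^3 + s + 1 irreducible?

Write m(s) = s^5 + s^4 + s^3 + s + 1.
Check for roots in F_2: m(0) = 1; m(1) = 1.
No roots, so no linear factors.
Monic irreducibles of degree 2 over GF(2): s^2 + s + 1.
None of them divide m (all give nonzero remainder).
No irreducible factor of degree ≤ 2 exists, so m is irreducible over GF(2).

Yes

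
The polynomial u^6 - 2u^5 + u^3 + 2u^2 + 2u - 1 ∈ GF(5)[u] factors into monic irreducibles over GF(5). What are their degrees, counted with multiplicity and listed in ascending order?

6

Write f(u) = u^6 - 2u^5 + u^3 + 2u^2 + 2u - 1.
Roots in GF(5): f(0) = 4; f(1) = 3; f(2) = 4; f(3) = 3; f(4) = 1.
Complete factorization: f(u) = (u^6 - 2u^5 + u^3 + 2u^2 + 2u - 1).
Factor degrees with multiplicity: 6 = 6.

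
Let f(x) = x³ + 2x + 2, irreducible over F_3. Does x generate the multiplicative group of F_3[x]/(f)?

No

|GF(3^3)^×| = 3^3 − 1 = 26. Prime factorization: 26 = 2·13.
f is primitive ⇔ x has order 26 in GF(3)[x]/(f), i.e. x^(26/q) ≠ 1 for each prime q | 26.
x^(13) mod f = 1
x^(2) mod f = x².
Since x^(13) = 1, the order of x divides 13 < 26; not primitive.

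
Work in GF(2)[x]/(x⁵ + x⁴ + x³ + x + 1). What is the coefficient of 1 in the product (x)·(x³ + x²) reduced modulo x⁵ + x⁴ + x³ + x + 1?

Multiply in GF(2)[x]: (x)·(x³ + x²) = x⁴ + x³.
Reduced: x⁴ + x³.

0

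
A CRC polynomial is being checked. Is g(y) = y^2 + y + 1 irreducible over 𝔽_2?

Check for roots in 𝔽_2: g(0) = 1; g(1) = 1.
No roots. A degree-2 polynomial over a field with no linear factor is irreducible.

Yes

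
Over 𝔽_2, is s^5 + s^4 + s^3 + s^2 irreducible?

Write h(s) = s^5 + s^4 + s^3 + s^2.
Check for roots in 𝔽_2: h(0) = 0 → root; h(1) = 0 → root.
h(0) = 0, so (s) divides h(s); h is reducible.

No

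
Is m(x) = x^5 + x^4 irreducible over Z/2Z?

Check for roots in Z/2Z: m(0) = 0 → root; m(1) = 0 → root.
m(0) = 0, so (x) divides m(x); m is reducible.

No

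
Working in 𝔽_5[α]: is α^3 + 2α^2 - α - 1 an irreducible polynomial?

Yes

Write f(α) = α^3 + 2α^2 - α - 1.
Check for roots in 𝔽_5: f(0) = 4; f(1) = 1; f(2) = 3; f(3) = 1; f(4) = 1.
No roots. A degree-3 polynomial over a field with no linear factor is irreducible.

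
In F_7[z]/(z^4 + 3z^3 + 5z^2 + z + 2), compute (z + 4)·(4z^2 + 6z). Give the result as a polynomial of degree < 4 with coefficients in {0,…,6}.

4z^3 + z^2 + 3z

Multiply in F_7[z]: (z + 4)·(4z^2 + 6z) = 4z^3 + z^2 + 3z.
Reduced: 4z^3 + z^2 + 3z.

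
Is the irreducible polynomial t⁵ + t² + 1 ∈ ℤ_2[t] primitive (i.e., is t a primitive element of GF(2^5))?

Yes

Write f(t) = t⁵ + t² + 1.
|GF(2^5)^×| = 2^5 − 1 = 31. Prime factorization: 31 = 31.
f is primitive ⇔ t has order 31 in GF(2)[t]/(f), i.e. t^(31/q) ≠ 1 for each prime q | 31.
t^(1) mod f = t.
None equal 1, so t has full order 31; f is primitive.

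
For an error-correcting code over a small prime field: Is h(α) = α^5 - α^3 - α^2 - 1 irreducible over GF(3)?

Check for roots in GF(3): h(0) = 2; h(1) = 1; h(2) = 1.
No roots, so no linear factors.
Monic irreducibles of degree 2 over GF(3): α^2 + 1, α^2 + α - 1, α^2 - α - 1.
None of them divide h (all give nonzero remainder).
No irreducible factor of degree ≤ 2 exists, so h is irreducible over GF(3).

Yes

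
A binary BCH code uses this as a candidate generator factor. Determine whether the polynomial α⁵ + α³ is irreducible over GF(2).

No

Write P(α) = α⁵ + α³.
Check for roots in GF(2): P(0) = 0 → root; P(1) = 0 → root.
P(0) = 0, so (α) divides P(α); P is reducible.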